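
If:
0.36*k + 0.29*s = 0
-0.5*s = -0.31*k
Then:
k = 0.00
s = 0.00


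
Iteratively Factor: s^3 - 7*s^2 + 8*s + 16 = (s - 4)*(s^2 - 3*s - 4) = (s - 4)*(s + 1)*(s - 4)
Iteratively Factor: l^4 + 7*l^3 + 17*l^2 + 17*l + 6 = (l + 1)*(l^3 + 6*l^2 + 11*l + 6) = (l + 1)*(l + 2)*(l^2 + 4*l + 3) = (l + 1)*(l + 2)*(l + 3)*(l + 1)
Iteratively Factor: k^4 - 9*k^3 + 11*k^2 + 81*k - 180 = (k - 5)*(k^3 - 4*k^2 - 9*k + 36) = (k - 5)*(k - 3)*(k^2 - k - 12) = (k - 5)*(k - 4)*(k - 3)*(k + 3)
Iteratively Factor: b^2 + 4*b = (b)*(b + 4)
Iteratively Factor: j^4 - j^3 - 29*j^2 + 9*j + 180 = (j + 3)*(j^3 - 4*j^2 - 17*j + 60) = (j - 5)*(j + 3)*(j^2 + j - 12) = (j - 5)*(j + 3)*(j + 4)*(j - 3)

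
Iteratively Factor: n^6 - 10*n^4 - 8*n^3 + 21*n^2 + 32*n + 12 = (n - 2)*(n^5 + 2*n^4 - 6*n^3 - 20*n^2 - 19*n - 6) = (n - 2)*(n + 1)*(n^4 + n^3 - 7*n^2 - 13*n - 6) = (n - 2)*(n + 1)^2*(n^3 - 7*n - 6) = (n - 2)*(n + 1)^2*(n + 2)*(n^2 - 2*n - 3) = (n - 3)*(n - 2)*(n + 1)^2*(n + 2)*(n + 1)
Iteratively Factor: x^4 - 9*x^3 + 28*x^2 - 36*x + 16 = (x - 2)*(x^3 - 7*x^2 + 14*x - 8) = (x - 2)^2*(x^2 - 5*x + 4) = (x - 2)^2*(x - 1)*(x - 4)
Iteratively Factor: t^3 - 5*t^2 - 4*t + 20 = (t - 2)*(t^2 - 3*t - 10) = (t - 2)*(t + 2)*(t - 5)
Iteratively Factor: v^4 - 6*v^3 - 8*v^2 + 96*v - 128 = (v - 4)*(v^3 - 2*v^2 - 16*v + 32) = (v - 4)*(v + 4)*(v^2 - 6*v + 8) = (v - 4)*(v - 2)*(v + 4)*(v - 4)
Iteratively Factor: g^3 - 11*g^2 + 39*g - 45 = (g - 5)*(g^2 - 6*g + 9) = (g - 5)*(g - 3)*(g - 3)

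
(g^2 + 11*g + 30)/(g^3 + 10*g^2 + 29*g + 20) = (g + 6)/(g^2 + 5*g + 4)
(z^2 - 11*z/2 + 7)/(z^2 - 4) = (z - 7/2)/(z + 2)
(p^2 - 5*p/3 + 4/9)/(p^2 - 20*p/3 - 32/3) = (-9*p^2 + 15*p - 4)/(3*(-3*p^2 + 20*p + 32))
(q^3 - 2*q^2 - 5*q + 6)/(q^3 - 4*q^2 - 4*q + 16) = (q^2 - 4*q + 3)/(q^2 - 6*q + 8)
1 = 1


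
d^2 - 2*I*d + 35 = (d - 7*I)*(d + 5*I)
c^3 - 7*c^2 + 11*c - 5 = (c - 5)*(c - 1)^2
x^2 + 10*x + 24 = (x + 4)*(x + 6)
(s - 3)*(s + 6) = s^2 + 3*s - 18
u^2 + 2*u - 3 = (u - 1)*(u + 3)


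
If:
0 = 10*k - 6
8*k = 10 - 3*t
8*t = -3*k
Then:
No Solution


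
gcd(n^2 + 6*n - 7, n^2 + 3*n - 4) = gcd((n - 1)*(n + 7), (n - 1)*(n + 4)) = n - 1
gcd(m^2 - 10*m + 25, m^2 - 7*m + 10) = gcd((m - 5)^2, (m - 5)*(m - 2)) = m - 5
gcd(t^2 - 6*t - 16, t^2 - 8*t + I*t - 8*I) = t - 8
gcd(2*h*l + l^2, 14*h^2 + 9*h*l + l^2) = 2*h + l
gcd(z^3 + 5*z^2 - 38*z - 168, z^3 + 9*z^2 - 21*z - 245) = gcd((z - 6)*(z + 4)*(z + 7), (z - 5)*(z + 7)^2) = z + 7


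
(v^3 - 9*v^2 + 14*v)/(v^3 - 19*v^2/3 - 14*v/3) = 3*(v - 2)/(3*v + 2)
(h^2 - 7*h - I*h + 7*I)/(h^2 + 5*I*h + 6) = (h - 7)/(h + 6*I)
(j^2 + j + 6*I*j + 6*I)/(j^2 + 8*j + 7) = (j + 6*I)/(j + 7)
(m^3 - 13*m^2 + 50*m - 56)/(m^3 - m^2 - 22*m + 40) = (m - 7)/(m + 5)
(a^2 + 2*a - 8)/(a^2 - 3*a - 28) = (a - 2)/(a - 7)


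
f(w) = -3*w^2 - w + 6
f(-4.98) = -63.42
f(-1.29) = 2.30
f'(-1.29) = 6.74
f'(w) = -6*w - 1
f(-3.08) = -19.38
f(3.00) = -24.00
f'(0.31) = -2.86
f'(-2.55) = 14.30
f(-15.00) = -654.00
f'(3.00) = -19.00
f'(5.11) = -31.66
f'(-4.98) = 28.88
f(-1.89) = -2.83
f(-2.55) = -10.96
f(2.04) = -8.52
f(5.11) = -77.45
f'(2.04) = -13.24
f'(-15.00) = 89.00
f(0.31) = 5.40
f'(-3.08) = 17.48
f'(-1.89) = 10.34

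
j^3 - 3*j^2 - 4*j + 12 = (j - 3)*(j - 2)*(j + 2)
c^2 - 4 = (c - 2)*(c + 2)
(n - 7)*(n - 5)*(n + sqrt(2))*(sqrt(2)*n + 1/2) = sqrt(2)*n^4 - 12*sqrt(2)*n^3 + 5*n^3/2 - 30*n^2 + 71*sqrt(2)*n^2/2 - 6*sqrt(2)*n + 175*n/2 + 35*sqrt(2)/2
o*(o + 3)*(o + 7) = o^3 + 10*o^2 + 21*o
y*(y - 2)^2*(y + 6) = y^4 + 2*y^3 - 20*y^2 + 24*y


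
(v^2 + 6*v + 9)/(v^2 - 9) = (v + 3)/(v - 3)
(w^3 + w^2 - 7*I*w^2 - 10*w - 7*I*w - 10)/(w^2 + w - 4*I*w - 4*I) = (w^2 - 7*I*w - 10)/(w - 4*I)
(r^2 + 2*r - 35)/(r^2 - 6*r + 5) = (r + 7)/(r - 1)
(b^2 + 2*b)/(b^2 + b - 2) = b/(b - 1)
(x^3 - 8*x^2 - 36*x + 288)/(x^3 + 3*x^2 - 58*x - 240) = (x - 6)/(x + 5)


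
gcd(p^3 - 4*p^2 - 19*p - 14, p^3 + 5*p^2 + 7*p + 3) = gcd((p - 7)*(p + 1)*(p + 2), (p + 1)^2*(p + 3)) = p + 1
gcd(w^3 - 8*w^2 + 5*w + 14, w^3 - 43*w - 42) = w^2 - 6*w - 7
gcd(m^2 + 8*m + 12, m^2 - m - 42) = m + 6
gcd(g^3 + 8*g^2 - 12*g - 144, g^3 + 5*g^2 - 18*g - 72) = g^2 + 2*g - 24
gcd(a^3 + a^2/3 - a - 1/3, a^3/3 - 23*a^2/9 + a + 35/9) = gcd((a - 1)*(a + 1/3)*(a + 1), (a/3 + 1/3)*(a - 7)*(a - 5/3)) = a + 1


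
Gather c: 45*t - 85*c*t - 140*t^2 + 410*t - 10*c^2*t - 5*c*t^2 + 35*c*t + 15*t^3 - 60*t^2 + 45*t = -10*c^2*t + c*(-5*t^2 - 50*t) + 15*t^3 - 200*t^2 + 500*t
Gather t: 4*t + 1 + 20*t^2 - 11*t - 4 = 20*t^2 - 7*t - 3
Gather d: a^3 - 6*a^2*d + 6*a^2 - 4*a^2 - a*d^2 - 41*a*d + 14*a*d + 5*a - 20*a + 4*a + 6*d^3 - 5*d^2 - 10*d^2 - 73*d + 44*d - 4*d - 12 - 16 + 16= a^3 + 2*a^2 - 11*a + 6*d^3 + d^2*(-a - 15) + d*(-6*a^2 - 27*a - 33) - 12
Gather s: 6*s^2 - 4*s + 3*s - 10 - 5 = 6*s^2 - s - 15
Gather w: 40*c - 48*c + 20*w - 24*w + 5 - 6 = -8*c - 4*w - 1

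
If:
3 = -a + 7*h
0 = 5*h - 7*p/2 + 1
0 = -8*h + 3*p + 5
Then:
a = 209/26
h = 41/26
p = 33/13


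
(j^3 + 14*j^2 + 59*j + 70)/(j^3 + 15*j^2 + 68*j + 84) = (j + 5)/(j + 6)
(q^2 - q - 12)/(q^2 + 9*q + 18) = (q - 4)/(q + 6)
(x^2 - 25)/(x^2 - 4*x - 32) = (25 - x^2)/(-x^2 + 4*x + 32)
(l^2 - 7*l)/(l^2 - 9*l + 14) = l/(l - 2)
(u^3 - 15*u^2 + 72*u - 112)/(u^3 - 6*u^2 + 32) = (u - 7)/(u + 2)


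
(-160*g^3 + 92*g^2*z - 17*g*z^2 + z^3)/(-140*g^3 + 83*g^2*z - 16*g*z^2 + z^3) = (-8*g + z)/(-7*g + z)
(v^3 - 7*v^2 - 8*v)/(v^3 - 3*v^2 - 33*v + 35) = v*(v^2 - 7*v - 8)/(v^3 - 3*v^2 - 33*v + 35)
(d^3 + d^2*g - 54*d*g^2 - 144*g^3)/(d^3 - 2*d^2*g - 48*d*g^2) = (d + 3*g)/d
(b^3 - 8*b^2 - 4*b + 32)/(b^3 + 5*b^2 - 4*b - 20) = (b - 8)/(b + 5)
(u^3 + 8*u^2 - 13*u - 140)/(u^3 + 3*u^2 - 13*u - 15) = (u^2 + 3*u - 28)/(u^2 - 2*u - 3)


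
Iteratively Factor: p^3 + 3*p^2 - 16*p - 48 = (p - 4)*(p^2 + 7*p + 12) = (p - 4)*(p + 3)*(p + 4)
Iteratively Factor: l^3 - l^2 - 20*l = (l + 4)*(l^2 - 5*l) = (l - 5)*(l + 4)*(l)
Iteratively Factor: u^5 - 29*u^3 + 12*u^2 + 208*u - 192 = (u - 1)*(u^4 + u^3 - 28*u^2 - 16*u + 192) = (u - 1)*(u + 4)*(u^3 - 3*u^2 - 16*u + 48) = (u - 3)*(u - 1)*(u + 4)*(u^2 - 16) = (u - 3)*(u - 1)*(u + 4)^2*(u - 4)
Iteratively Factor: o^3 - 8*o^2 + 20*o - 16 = (o - 4)*(o^2 - 4*o + 4) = (o - 4)*(o - 2)*(o - 2)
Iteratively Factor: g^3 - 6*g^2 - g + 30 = (g - 5)*(g^2 - g - 6) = (g - 5)*(g - 3)*(g + 2)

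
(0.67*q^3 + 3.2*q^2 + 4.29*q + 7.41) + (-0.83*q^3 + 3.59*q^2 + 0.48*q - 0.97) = -0.16*q^3 + 6.79*q^2 + 4.77*q + 6.44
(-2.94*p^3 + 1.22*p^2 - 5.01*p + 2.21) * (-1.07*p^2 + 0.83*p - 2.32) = 3.1458*p^5 - 3.7456*p^4 + 13.1941*p^3 - 9.3534*p^2 + 13.4575*p - 5.1272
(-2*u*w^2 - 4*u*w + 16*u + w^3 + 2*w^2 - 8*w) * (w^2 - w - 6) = -2*u*w^4 - 2*u*w^3 + 32*u*w^2 + 8*u*w - 96*u + w^5 + w^4 - 16*w^3 - 4*w^2 + 48*w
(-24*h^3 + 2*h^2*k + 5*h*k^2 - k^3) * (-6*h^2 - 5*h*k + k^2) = 144*h^5 + 108*h^4*k - 64*h^3*k^2 - 17*h^2*k^3 + 10*h*k^4 - k^5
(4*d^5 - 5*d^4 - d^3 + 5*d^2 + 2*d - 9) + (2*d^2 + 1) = 4*d^5 - 5*d^4 - d^3 + 7*d^2 + 2*d - 8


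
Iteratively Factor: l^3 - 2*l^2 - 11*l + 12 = (l + 3)*(l^2 - 5*l + 4) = (l - 4)*(l + 3)*(l - 1)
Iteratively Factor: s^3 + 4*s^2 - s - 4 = (s + 1)*(s^2 + 3*s - 4) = (s - 1)*(s + 1)*(s + 4)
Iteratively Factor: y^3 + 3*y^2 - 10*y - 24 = (y + 4)*(y^2 - y - 6) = (y + 2)*(y + 4)*(y - 3)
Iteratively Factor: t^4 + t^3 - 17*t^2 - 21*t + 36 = (t - 1)*(t^3 + 2*t^2 - 15*t - 36) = (t - 1)*(t + 3)*(t^2 - t - 12) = (t - 4)*(t - 1)*(t + 3)*(t + 3)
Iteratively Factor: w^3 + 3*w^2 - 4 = (w - 1)*(w^2 + 4*w + 4) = (w - 1)*(w + 2)*(w + 2)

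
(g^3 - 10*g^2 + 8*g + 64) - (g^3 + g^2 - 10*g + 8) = -11*g^2 + 18*g + 56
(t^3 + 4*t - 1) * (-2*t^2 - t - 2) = -2*t^5 - t^4 - 10*t^3 - 2*t^2 - 7*t + 2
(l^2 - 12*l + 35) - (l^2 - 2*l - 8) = 43 - 10*l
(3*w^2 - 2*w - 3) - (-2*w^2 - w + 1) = 5*w^2 - w - 4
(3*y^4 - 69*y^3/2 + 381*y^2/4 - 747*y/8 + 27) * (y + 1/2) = 3*y^5 - 33*y^4 + 78*y^3 - 183*y^2/4 - 315*y/16 + 27/2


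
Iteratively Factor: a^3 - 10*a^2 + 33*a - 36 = (a - 4)*(a^2 - 6*a + 9) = (a - 4)*(a - 3)*(a - 3)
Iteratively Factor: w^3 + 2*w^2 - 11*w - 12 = (w - 3)*(w^2 + 5*w + 4) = (w - 3)*(w + 4)*(w + 1)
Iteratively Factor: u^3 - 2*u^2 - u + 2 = (u + 1)*(u^2 - 3*u + 2) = (u - 2)*(u + 1)*(u - 1)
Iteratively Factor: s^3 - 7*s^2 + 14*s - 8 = (s - 4)*(s^2 - 3*s + 2) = (s - 4)*(s - 1)*(s - 2)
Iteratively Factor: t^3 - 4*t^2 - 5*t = (t + 1)*(t^2 - 5*t) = (t - 5)*(t + 1)*(t)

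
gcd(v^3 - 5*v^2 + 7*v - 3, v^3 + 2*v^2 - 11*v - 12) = v - 3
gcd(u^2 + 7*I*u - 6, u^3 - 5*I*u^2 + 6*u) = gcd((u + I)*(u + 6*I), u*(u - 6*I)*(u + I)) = u + I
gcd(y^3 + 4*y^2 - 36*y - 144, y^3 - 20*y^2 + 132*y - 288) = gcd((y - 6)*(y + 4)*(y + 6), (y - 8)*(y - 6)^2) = y - 6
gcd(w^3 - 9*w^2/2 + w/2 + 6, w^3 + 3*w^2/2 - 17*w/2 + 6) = w - 3/2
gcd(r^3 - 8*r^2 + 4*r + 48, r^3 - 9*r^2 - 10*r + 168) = r - 6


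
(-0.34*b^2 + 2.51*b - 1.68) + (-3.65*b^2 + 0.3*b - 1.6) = -3.99*b^2 + 2.81*b - 3.28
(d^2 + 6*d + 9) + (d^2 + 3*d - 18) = 2*d^2 + 9*d - 9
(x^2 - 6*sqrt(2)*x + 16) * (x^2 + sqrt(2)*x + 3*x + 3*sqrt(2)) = x^4 - 5*sqrt(2)*x^3 + 3*x^3 - 15*sqrt(2)*x^2 + 4*x^2 + 12*x + 16*sqrt(2)*x + 48*sqrt(2)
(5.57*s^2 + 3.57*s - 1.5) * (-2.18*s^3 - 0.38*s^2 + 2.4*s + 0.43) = -12.1426*s^5 - 9.8992*s^4 + 15.2814*s^3 + 11.5331*s^2 - 2.0649*s - 0.645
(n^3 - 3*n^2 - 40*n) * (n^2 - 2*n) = n^5 - 5*n^4 - 34*n^3 + 80*n^2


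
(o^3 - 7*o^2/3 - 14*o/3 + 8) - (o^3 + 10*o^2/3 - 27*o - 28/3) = -17*o^2/3 + 67*o/3 + 52/3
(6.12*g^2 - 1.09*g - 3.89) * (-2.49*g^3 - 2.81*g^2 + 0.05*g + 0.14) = -15.2388*g^5 - 14.4831*g^4 + 13.055*g^3 + 11.7332*g^2 - 0.3471*g - 0.5446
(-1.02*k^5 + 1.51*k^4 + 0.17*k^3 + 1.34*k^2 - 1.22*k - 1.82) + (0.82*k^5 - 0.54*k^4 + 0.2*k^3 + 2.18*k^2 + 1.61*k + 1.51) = -0.2*k^5 + 0.97*k^4 + 0.37*k^3 + 3.52*k^2 + 0.39*k - 0.31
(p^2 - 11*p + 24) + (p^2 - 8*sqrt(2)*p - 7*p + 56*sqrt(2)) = 2*p^2 - 18*p - 8*sqrt(2)*p + 24 + 56*sqrt(2)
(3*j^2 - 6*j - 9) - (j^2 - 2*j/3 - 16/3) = 2*j^2 - 16*j/3 - 11/3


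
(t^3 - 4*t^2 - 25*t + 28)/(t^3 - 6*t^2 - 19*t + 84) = (t - 1)/(t - 3)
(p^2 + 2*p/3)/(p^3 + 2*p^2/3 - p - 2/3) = p/(p^2 - 1)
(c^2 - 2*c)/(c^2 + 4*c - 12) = c/(c + 6)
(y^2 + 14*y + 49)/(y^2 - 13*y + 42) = (y^2 + 14*y + 49)/(y^2 - 13*y + 42)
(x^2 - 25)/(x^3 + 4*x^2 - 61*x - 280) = (x - 5)/(x^2 - x - 56)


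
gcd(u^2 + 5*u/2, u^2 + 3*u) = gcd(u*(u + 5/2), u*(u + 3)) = u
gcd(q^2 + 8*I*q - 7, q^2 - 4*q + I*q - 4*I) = q + I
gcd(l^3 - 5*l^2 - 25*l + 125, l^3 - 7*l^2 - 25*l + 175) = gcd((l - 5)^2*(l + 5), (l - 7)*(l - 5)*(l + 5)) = l^2 - 25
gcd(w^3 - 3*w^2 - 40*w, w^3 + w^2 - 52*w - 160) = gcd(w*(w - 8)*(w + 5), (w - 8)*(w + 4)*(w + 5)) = w^2 - 3*w - 40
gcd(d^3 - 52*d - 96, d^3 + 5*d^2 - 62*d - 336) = d^2 - 2*d - 48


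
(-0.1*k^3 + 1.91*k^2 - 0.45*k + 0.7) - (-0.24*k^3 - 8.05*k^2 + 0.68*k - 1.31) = 0.14*k^3 + 9.96*k^2 - 1.13*k + 2.01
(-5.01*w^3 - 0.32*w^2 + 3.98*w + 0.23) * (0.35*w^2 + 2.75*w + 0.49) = -1.7535*w^5 - 13.8895*w^4 - 1.9419*w^3 + 10.8687*w^2 + 2.5827*w + 0.1127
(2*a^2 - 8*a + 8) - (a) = 2*a^2 - 9*a + 8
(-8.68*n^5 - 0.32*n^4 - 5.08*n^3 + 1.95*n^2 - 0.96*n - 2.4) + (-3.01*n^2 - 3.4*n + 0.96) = -8.68*n^5 - 0.32*n^4 - 5.08*n^3 - 1.06*n^2 - 4.36*n - 1.44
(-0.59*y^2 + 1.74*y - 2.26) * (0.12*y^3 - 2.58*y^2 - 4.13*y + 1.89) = -0.0708*y^5 + 1.731*y^4 - 2.3237*y^3 - 2.4705*y^2 + 12.6224*y - 4.2714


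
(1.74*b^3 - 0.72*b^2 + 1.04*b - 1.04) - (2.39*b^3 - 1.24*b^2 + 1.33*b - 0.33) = -0.65*b^3 + 0.52*b^2 - 0.29*b - 0.71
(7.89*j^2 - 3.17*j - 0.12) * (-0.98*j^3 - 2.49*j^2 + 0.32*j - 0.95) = -7.7322*j^5 - 16.5395*j^4 + 10.5357*j^3 - 8.2111*j^2 + 2.9731*j + 0.114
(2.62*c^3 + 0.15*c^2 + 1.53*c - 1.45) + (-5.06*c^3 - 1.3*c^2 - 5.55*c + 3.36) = -2.44*c^3 - 1.15*c^2 - 4.02*c + 1.91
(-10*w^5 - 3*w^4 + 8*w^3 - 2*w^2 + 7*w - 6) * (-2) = 20*w^5 + 6*w^4 - 16*w^3 + 4*w^2 - 14*w + 12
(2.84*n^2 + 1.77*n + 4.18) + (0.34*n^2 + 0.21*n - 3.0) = 3.18*n^2 + 1.98*n + 1.18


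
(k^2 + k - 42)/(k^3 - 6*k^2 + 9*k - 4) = (k^2 + k - 42)/(k^3 - 6*k^2 + 9*k - 4)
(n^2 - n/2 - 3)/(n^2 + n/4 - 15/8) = 4*(n - 2)/(4*n - 5)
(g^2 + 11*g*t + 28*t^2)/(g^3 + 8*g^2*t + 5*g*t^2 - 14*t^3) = (-g - 4*t)/(-g^2 - g*t + 2*t^2)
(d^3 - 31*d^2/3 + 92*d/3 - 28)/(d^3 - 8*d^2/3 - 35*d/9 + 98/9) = 3*(d^2 - 8*d + 12)/(3*d^2 - d - 14)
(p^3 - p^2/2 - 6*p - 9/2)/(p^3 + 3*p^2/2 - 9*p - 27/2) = (p + 1)/(p + 3)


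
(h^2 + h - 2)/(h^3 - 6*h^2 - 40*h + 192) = (h^2 + h - 2)/(h^3 - 6*h^2 - 40*h + 192)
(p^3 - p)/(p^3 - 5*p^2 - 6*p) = (p - 1)/(p - 6)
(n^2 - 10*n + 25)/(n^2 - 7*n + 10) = (n - 5)/(n - 2)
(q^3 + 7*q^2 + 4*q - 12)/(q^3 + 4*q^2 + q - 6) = (q + 6)/(q + 3)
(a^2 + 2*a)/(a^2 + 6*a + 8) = a/(a + 4)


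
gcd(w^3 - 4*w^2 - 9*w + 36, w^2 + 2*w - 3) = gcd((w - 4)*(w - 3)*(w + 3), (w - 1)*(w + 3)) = w + 3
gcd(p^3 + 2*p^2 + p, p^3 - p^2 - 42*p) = p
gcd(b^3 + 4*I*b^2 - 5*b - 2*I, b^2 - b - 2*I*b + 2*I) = 1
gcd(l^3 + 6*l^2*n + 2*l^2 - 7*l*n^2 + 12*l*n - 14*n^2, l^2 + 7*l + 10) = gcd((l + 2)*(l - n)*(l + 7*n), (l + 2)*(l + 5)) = l + 2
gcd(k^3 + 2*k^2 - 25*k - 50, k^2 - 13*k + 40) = k - 5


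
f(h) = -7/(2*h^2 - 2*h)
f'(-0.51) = -11.92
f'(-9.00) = -0.00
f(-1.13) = -1.45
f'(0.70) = 31.75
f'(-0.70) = -5.93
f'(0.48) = -2.25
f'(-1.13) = -1.97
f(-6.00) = -0.08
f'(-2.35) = -0.32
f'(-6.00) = -0.03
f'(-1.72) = -0.71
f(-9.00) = -0.04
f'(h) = -7*(2 - 4*h)/(2*h^2 - 2*h)^2 = 7*(2*h - 1)/(2*h^2*(h - 1)^2)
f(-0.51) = -4.54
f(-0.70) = -2.94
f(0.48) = 14.02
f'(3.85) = 0.19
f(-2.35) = -0.44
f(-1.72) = -0.75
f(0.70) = 16.67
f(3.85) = -0.32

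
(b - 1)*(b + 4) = b^2 + 3*b - 4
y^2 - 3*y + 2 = (y - 2)*(y - 1)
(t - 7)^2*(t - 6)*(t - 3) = t^4 - 23*t^3 + 193*t^2 - 693*t + 882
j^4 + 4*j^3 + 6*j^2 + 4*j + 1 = (j + 1)^4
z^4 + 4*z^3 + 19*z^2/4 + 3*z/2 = z*(z + 1/2)*(z + 3/2)*(z + 2)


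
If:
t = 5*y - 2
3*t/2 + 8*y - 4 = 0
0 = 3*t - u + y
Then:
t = 8/31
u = 38/31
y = 14/31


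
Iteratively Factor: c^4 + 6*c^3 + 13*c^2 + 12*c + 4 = (c + 1)*(c^3 + 5*c^2 + 8*c + 4) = (c + 1)*(c + 2)*(c^2 + 3*c + 2) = (c + 1)^2*(c + 2)*(c + 2)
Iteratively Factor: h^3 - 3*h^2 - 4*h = (h + 1)*(h^2 - 4*h) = (h - 4)*(h + 1)*(h)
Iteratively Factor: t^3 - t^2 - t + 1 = (t - 1)*(t^2 - 1) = (t - 1)*(t + 1)*(t - 1)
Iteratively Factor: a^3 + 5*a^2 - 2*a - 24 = (a - 2)*(a^2 + 7*a + 12) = (a - 2)*(a + 4)*(a + 3)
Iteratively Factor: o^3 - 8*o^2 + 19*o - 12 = (o - 3)*(o^2 - 5*o + 4) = (o - 4)*(o - 3)*(o - 1)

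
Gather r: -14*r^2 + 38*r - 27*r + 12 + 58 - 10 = -14*r^2 + 11*r + 60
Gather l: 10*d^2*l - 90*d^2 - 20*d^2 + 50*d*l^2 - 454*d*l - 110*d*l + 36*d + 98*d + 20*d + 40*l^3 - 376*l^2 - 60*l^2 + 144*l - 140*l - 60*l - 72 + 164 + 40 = -110*d^2 + 154*d + 40*l^3 + l^2*(50*d - 436) + l*(10*d^2 - 564*d - 56) + 132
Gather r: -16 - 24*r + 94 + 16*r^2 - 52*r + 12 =16*r^2 - 76*r + 90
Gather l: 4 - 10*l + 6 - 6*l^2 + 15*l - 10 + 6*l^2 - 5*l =0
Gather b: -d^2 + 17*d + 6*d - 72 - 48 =-d^2 + 23*d - 120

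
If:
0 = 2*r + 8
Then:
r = -4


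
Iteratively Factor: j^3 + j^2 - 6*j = (j + 3)*(j^2 - 2*j) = j*(j + 3)*(j - 2)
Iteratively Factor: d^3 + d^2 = (d)*(d^2 + d) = d*(d + 1)*(d)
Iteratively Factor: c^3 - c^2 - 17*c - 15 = (c - 5)*(c^2 + 4*c + 3) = (c - 5)*(c + 3)*(c + 1)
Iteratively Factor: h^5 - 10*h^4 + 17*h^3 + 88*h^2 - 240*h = (h + 3)*(h^4 - 13*h^3 + 56*h^2 - 80*h) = h*(h + 3)*(h^3 - 13*h^2 + 56*h - 80) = h*(h - 4)*(h + 3)*(h^2 - 9*h + 20) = h*(h - 4)^2*(h + 3)*(h - 5)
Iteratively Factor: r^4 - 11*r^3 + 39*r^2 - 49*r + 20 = (r - 1)*(r^3 - 10*r^2 + 29*r - 20) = (r - 1)^2*(r^2 - 9*r + 20) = (r - 5)*(r - 1)^2*(r - 4)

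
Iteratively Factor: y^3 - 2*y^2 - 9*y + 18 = (y - 3)*(y^2 + y - 6) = (y - 3)*(y + 3)*(y - 2)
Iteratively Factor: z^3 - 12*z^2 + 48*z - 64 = (z - 4)*(z^2 - 8*z + 16) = (z - 4)^2*(z - 4)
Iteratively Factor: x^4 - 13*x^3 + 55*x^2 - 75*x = (x - 5)*(x^3 - 8*x^2 + 15*x) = (x - 5)^2*(x^2 - 3*x) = (x - 5)^2*(x - 3)*(x)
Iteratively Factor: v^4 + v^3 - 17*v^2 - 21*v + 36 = (v + 3)*(v^3 - 2*v^2 - 11*v + 12) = (v - 1)*(v + 3)*(v^2 - v - 12) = (v - 4)*(v - 1)*(v + 3)*(v + 3)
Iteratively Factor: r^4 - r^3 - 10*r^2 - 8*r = (r + 1)*(r^3 - 2*r^2 - 8*r) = r*(r + 1)*(r^2 - 2*r - 8) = r*(r - 4)*(r + 1)*(r + 2)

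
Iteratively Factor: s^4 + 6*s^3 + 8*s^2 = (s)*(s^3 + 6*s^2 + 8*s) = s^2*(s^2 + 6*s + 8) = s^2*(s + 2)*(s + 4)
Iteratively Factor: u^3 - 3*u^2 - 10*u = (u)*(u^2 - 3*u - 10) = u*(u - 5)*(u + 2)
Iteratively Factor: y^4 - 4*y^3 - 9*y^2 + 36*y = (y + 3)*(y^3 - 7*y^2 + 12*y) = (y - 3)*(y + 3)*(y^2 - 4*y) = y*(y - 3)*(y + 3)*(y - 4)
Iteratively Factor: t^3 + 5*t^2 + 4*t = (t + 1)*(t^2 + 4*t) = (t + 1)*(t + 4)*(t)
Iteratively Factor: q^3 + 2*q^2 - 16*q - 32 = (q + 4)*(q^2 - 2*q - 8) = (q + 2)*(q + 4)*(q - 4)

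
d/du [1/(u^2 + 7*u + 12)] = (-2*u - 7)/(u^2 + 7*u + 12)^2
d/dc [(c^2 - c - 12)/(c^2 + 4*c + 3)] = 5/(c^2 + 2*c + 1)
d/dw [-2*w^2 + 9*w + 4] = 9 - 4*w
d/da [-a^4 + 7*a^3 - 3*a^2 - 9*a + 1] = -4*a^3 + 21*a^2 - 6*a - 9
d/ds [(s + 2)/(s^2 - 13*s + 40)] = (s^2 - 13*s - (s + 2)*(2*s - 13) + 40)/(s^2 - 13*s + 40)^2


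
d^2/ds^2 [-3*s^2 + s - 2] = -6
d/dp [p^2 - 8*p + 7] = 2*p - 8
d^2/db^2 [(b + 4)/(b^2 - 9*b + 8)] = 2*((5 - 3*b)*(b^2 - 9*b + 8) + (b + 4)*(2*b - 9)^2)/(b^2 - 9*b + 8)^3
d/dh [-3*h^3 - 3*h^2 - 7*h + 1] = -9*h^2 - 6*h - 7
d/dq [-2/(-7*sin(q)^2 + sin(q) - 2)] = 2*(1 - 14*sin(q))*cos(q)/(7*sin(q)^2 - sin(q) + 2)^2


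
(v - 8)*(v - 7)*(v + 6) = v^3 - 9*v^2 - 34*v + 336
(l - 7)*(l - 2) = l^2 - 9*l + 14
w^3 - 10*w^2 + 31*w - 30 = (w - 5)*(w - 3)*(w - 2)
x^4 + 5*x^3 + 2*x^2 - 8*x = x*(x - 1)*(x + 2)*(x + 4)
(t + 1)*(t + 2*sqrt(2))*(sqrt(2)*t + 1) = sqrt(2)*t^3 + sqrt(2)*t^2 + 5*t^2 + 2*sqrt(2)*t + 5*t + 2*sqrt(2)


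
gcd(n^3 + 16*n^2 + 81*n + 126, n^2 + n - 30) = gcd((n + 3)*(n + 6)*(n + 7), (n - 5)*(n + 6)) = n + 6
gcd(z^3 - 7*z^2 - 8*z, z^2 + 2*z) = z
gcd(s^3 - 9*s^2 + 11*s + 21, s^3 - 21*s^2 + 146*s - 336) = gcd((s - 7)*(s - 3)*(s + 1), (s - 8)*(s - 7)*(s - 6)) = s - 7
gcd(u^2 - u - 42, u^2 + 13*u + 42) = u + 6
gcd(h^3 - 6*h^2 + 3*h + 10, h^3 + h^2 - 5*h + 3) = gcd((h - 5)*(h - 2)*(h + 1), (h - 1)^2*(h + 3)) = 1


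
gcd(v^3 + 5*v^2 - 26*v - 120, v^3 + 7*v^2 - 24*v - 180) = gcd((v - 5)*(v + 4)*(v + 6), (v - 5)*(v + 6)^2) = v^2 + v - 30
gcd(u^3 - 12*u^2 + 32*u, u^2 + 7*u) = u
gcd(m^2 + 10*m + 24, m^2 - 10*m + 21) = 1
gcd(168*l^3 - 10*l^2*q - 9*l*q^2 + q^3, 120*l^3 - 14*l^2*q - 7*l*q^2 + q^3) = -24*l^2 - 2*l*q + q^2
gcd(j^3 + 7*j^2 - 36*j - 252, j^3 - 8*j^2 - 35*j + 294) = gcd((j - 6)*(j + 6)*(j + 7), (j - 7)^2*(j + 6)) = j + 6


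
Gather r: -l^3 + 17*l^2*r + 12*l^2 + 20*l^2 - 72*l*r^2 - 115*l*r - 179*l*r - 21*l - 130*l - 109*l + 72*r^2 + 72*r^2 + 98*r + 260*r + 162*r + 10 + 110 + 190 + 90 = -l^3 + 32*l^2 - 260*l + r^2*(144 - 72*l) + r*(17*l^2 - 294*l + 520) + 400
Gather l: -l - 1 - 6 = -l - 7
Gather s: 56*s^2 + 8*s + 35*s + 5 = 56*s^2 + 43*s + 5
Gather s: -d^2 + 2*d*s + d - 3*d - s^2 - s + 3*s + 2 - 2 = -d^2 - 2*d - s^2 + s*(2*d + 2)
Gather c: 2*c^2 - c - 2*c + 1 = 2*c^2 - 3*c + 1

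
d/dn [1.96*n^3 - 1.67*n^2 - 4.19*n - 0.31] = 5.88*n^2 - 3.34*n - 4.19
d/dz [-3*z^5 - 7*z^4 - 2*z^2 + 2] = z*(-15*z^3 - 28*z^2 - 4)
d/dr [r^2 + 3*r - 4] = 2*r + 3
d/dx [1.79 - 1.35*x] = -1.35000000000000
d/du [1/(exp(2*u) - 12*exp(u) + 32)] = 2*(6 - exp(u))*exp(u)/(exp(2*u) - 12*exp(u) + 32)^2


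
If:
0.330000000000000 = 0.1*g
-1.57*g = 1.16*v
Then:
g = 3.30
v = -4.47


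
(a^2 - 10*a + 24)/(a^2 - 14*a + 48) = (a - 4)/(a - 8)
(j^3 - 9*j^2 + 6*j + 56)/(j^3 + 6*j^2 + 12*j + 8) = (j^2 - 11*j + 28)/(j^2 + 4*j + 4)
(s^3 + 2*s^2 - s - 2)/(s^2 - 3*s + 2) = (s^2 + 3*s + 2)/(s - 2)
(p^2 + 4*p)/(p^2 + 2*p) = (p + 4)/(p + 2)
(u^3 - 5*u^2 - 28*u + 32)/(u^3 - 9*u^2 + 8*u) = (u + 4)/u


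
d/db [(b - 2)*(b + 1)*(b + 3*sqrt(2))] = 3*b^2 - 2*b + 6*sqrt(2)*b - 3*sqrt(2) - 2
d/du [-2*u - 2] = -2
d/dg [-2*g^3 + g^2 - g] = -6*g^2 + 2*g - 1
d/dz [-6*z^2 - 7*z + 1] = -12*z - 7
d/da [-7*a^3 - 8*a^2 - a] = -21*a^2 - 16*a - 1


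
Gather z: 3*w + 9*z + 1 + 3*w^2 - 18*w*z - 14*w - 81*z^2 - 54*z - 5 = 3*w^2 - 11*w - 81*z^2 + z*(-18*w - 45) - 4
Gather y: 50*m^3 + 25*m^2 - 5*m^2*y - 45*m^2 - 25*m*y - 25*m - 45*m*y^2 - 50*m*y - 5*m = 50*m^3 - 20*m^2 - 45*m*y^2 - 30*m + y*(-5*m^2 - 75*m)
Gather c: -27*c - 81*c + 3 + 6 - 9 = -108*c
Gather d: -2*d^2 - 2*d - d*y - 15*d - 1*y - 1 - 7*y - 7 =-2*d^2 + d*(-y - 17) - 8*y - 8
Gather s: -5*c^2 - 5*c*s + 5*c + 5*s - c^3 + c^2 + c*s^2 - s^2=-c^3 - 4*c^2 + 5*c + s^2*(c - 1) + s*(5 - 5*c)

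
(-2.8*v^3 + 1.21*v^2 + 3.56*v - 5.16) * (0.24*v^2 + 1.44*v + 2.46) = -0.672*v^5 - 3.7416*v^4 - 4.2912*v^3 + 6.8646*v^2 + 1.3272*v - 12.6936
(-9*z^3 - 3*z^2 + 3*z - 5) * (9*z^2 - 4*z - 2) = -81*z^5 + 9*z^4 + 57*z^3 - 51*z^2 + 14*z + 10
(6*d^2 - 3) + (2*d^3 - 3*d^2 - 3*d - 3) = 2*d^3 + 3*d^2 - 3*d - 6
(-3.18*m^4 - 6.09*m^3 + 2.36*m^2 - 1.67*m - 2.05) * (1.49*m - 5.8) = -4.7382*m^5 + 9.3699*m^4 + 38.8384*m^3 - 16.1763*m^2 + 6.6315*m + 11.89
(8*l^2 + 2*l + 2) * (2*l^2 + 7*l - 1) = 16*l^4 + 60*l^3 + 10*l^2 + 12*l - 2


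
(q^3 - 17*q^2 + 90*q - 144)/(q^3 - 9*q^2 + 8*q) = (q^2 - 9*q + 18)/(q*(q - 1))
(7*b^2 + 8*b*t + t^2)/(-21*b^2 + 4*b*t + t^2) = (b + t)/(-3*b + t)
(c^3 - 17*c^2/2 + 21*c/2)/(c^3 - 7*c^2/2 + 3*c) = (c - 7)/(c - 2)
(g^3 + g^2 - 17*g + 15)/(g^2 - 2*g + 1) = (g^2 + 2*g - 15)/(g - 1)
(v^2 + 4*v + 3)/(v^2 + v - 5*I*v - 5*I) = (v + 3)/(v - 5*I)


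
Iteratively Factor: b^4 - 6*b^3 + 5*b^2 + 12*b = (b)*(b^3 - 6*b^2 + 5*b + 12) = b*(b - 3)*(b^2 - 3*b - 4) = b*(b - 3)*(b + 1)*(b - 4)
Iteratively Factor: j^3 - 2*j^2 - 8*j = (j)*(j^2 - 2*j - 8) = j*(j - 4)*(j + 2)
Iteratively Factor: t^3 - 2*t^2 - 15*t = (t - 5)*(t^2 + 3*t) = (t - 5)*(t + 3)*(t)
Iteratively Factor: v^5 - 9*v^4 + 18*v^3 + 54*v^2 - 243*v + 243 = (v - 3)*(v^4 - 6*v^3 + 54*v - 81) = (v - 3)^2*(v^3 - 3*v^2 - 9*v + 27) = (v - 3)^3*(v^2 - 9) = (v - 3)^3*(v + 3)*(v - 3)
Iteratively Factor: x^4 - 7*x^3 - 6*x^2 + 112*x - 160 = (x + 4)*(x^3 - 11*x^2 + 38*x - 40) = (x - 5)*(x + 4)*(x^2 - 6*x + 8) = (x - 5)*(x - 4)*(x + 4)*(x - 2)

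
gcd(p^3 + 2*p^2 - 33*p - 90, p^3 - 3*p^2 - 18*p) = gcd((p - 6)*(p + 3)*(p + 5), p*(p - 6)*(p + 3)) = p^2 - 3*p - 18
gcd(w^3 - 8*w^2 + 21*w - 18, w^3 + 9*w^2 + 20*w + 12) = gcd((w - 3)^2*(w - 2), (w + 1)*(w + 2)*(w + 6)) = 1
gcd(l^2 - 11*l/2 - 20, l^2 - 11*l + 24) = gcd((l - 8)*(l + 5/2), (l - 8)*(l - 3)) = l - 8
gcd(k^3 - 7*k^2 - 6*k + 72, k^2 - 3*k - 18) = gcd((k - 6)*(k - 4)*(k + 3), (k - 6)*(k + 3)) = k^2 - 3*k - 18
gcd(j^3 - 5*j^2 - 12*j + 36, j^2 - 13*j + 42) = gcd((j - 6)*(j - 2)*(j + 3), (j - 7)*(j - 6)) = j - 6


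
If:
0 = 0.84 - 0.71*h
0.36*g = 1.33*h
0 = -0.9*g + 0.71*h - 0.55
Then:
No Solution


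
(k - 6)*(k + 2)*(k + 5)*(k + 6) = k^4 + 7*k^3 - 26*k^2 - 252*k - 360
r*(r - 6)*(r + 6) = r^3 - 36*r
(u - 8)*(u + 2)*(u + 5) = u^3 - u^2 - 46*u - 80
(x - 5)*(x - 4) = x^2 - 9*x + 20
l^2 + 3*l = l*(l + 3)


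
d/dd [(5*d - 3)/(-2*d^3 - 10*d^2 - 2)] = (-5*d^3 - 25*d^2 + d*(3*d + 10)*(5*d - 3) - 5)/(2*(d^3 + 5*d^2 + 1)^2)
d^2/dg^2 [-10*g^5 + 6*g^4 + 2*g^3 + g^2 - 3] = -200*g^3 + 72*g^2 + 12*g + 2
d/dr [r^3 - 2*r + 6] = 3*r^2 - 2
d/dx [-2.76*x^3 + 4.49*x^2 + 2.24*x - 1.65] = -8.28*x^2 + 8.98*x + 2.24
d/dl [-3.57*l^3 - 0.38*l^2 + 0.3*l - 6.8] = -10.71*l^2 - 0.76*l + 0.3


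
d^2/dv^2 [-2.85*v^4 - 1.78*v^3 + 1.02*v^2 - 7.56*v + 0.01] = -34.2*v^2 - 10.68*v + 2.04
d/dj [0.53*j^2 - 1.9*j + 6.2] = 1.06*j - 1.9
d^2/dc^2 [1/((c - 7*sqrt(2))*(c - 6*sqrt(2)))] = 2*(3*c^2 - 39*sqrt(2)*c + 254)/(c^6 - 39*sqrt(2)*c^5 + 1266*c^4 - 10946*sqrt(2)*c^3 + 106344*c^2 - 275184*sqrt(2)*c + 592704)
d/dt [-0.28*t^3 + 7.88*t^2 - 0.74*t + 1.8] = -0.84*t^2 + 15.76*t - 0.74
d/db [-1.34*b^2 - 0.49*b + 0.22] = -2.68*b - 0.49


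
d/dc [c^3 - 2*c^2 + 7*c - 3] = 3*c^2 - 4*c + 7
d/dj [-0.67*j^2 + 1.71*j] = 1.71 - 1.34*j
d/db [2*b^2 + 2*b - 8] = 4*b + 2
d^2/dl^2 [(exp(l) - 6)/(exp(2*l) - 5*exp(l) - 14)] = (exp(4*l) - 19*exp(3*l) + 174*exp(2*l) - 556*exp(l) + 616)*exp(l)/(exp(6*l) - 15*exp(5*l) + 33*exp(4*l) + 295*exp(3*l) - 462*exp(2*l) - 2940*exp(l) - 2744)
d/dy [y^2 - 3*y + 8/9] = 2*y - 3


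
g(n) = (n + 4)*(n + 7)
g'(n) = 2*n + 11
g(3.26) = 74.49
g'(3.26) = 17.52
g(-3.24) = 2.86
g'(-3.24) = 4.52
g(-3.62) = 1.28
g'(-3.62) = 3.76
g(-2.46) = 6.99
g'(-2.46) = 6.08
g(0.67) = 35.82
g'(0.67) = 12.34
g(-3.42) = 2.08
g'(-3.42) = 4.16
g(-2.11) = 9.24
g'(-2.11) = 6.78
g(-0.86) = 19.28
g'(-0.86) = 9.28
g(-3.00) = 4.00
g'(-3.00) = 5.00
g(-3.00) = 4.00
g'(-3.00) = 5.00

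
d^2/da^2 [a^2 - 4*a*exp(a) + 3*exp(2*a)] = -4*a*exp(a) + 12*exp(2*a) - 8*exp(a) + 2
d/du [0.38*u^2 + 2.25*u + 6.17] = 0.76*u + 2.25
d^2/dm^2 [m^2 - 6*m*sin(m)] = 6*m*sin(m) - 12*cos(m) + 2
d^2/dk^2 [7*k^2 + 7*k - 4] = 14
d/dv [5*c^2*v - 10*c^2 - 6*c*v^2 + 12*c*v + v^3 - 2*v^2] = 5*c^2 - 12*c*v + 12*c + 3*v^2 - 4*v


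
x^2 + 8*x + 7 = (x + 1)*(x + 7)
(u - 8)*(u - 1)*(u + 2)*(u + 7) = u^4 - 59*u^2 - 54*u + 112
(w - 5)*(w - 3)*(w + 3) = w^3 - 5*w^2 - 9*w + 45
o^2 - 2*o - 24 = (o - 6)*(o + 4)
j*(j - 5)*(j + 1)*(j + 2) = j^4 - 2*j^3 - 13*j^2 - 10*j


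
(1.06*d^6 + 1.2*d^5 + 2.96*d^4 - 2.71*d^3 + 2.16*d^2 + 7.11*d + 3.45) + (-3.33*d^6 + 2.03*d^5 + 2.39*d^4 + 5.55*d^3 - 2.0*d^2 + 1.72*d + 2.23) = -2.27*d^6 + 3.23*d^5 + 5.35*d^4 + 2.84*d^3 + 0.16*d^2 + 8.83*d + 5.68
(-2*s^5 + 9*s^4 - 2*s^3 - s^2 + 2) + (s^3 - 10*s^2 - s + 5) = -2*s^5 + 9*s^4 - s^3 - 11*s^2 - s + 7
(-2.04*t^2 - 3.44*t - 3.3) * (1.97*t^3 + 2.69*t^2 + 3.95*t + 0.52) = -4.0188*t^5 - 12.2644*t^4 - 23.8126*t^3 - 23.5258*t^2 - 14.8238*t - 1.716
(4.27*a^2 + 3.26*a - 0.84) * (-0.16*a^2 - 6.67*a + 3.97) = -0.6832*a^4 - 29.0025*a^3 - 4.6579*a^2 + 18.545*a - 3.3348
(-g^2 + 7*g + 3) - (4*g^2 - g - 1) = -5*g^2 + 8*g + 4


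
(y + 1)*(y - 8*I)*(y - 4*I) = y^3 + y^2 - 12*I*y^2 - 32*y - 12*I*y - 32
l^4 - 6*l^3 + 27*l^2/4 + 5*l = l*(l - 4)*(l - 5/2)*(l + 1/2)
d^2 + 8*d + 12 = (d + 2)*(d + 6)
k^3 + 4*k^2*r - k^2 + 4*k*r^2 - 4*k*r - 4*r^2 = (k - 1)*(k + 2*r)^2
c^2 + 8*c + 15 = (c + 3)*(c + 5)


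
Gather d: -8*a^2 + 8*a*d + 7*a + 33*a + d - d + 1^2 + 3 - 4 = -8*a^2 + 8*a*d + 40*a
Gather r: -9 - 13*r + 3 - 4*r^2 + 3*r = -4*r^2 - 10*r - 6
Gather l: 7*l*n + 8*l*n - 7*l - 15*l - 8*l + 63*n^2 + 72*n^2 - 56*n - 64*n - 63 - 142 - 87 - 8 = l*(15*n - 30) + 135*n^2 - 120*n - 300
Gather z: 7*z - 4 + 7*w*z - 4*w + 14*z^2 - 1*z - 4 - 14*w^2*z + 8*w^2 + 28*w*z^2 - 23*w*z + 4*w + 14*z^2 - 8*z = 8*w^2 + z^2*(28*w + 28) + z*(-14*w^2 - 16*w - 2) - 8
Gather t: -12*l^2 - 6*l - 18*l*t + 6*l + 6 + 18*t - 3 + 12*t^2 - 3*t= -12*l^2 + 12*t^2 + t*(15 - 18*l) + 3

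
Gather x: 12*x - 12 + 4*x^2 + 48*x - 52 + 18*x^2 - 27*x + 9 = 22*x^2 + 33*x - 55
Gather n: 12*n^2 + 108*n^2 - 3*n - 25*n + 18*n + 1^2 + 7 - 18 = 120*n^2 - 10*n - 10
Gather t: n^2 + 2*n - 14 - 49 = n^2 + 2*n - 63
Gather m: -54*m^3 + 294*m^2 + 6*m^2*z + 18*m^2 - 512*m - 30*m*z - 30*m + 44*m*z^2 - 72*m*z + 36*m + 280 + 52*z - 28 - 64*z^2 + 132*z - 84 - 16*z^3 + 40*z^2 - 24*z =-54*m^3 + m^2*(6*z + 312) + m*(44*z^2 - 102*z - 506) - 16*z^3 - 24*z^2 + 160*z + 168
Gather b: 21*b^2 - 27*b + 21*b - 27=21*b^2 - 6*b - 27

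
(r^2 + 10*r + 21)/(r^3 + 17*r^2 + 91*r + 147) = 1/(r + 7)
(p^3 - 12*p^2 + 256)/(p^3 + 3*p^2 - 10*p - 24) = (p^2 - 16*p + 64)/(p^2 - p - 6)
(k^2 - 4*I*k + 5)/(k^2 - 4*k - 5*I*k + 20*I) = (k + I)/(k - 4)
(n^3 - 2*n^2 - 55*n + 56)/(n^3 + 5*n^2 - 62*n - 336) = (n - 1)/(n + 6)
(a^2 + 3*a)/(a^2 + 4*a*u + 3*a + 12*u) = a/(a + 4*u)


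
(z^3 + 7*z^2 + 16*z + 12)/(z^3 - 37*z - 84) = (z^2 + 4*z + 4)/(z^2 - 3*z - 28)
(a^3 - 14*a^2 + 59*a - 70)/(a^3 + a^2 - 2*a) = (a^3 - 14*a^2 + 59*a - 70)/(a*(a^2 + a - 2))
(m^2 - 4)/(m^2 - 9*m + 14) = (m + 2)/(m - 7)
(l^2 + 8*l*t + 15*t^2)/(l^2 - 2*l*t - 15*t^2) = (-l - 5*t)/(-l + 5*t)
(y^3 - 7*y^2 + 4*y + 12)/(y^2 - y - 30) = (y^2 - y - 2)/(y + 5)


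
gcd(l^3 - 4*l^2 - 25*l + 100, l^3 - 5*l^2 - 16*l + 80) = l^2 - 9*l + 20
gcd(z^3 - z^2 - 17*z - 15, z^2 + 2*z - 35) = z - 5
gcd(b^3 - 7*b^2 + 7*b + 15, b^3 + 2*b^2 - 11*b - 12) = b^2 - 2*b - 3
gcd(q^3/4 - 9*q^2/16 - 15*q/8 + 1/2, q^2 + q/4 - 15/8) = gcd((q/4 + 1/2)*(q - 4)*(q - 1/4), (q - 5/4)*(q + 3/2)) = 1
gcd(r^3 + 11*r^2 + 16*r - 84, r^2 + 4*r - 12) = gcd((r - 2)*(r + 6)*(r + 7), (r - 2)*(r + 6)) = r^2 + 4*r - 12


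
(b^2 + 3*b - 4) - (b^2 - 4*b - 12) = 7*b + 8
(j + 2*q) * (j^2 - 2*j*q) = j^3 - 4*j*q^2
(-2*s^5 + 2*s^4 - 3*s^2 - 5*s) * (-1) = 2*s^5 - 2*s^4 + 3*s^2 + 5*s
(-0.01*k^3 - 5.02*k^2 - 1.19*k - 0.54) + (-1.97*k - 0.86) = -0.01*k^3 - 5.02*k^2 - 3.16*k - 1.4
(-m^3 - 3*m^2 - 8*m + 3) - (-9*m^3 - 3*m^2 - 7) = 8*m^3 - 8*m + 10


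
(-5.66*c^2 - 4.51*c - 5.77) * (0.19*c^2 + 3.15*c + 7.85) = -1.0754*c^4 - 18.6859*c^3 - 59.7338*c^2 - 53.579*c - 45.2945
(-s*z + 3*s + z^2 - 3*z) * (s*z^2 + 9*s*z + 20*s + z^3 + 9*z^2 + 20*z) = -s^2*z^3 - 6*s^2*z^2 + 7*s^2*z + 60*s^2 + z^5 + 6*z^4 - 7*z^3 - 60*z^2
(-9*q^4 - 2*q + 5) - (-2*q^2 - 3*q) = -9*q^4 + 2*q^2 + q + 5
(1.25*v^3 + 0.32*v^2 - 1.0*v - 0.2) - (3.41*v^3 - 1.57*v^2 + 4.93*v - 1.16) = -2.16*v^3 + 1.89*v^2 - 5.93*v + 0.96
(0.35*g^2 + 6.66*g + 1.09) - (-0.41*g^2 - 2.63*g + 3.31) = 0.76*g^2 + 9.29*g - 2.22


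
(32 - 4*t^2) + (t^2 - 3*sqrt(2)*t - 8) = -3*t^2 - 3*sqrt(2)*t + 24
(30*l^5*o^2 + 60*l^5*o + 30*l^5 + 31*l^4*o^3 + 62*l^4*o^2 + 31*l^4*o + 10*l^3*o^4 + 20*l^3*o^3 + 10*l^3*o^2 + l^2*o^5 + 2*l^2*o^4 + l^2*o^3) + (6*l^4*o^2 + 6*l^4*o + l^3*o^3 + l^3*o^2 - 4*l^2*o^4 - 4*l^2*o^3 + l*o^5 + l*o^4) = 30*l^5*o^2 + 60*l^5*o + 30*l^5 + 31*l^4*o^3 + 68*l^4*o^2 + 37*l^4*o + 10*l^3*o^4 + 21*l^3*o^3 + 11*l^3*o^2 + l^2*o^5 - 2*l^2*o^4 - 3*l^2*o^3 + l*o^5 + l*o^4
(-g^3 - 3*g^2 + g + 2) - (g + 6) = -g^3 - 3*g^2 - 4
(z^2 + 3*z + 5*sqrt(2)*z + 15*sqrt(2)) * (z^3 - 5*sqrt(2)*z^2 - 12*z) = z^5 + 3*z^4 - 62*z^3 - 186*z^2 - 60*sqrt(2)*z^2 - 180*sqrt(2)*z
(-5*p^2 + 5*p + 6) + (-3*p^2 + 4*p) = -8*p^2 + 9*p + 6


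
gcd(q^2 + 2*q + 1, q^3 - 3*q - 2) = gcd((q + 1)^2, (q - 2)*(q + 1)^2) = q^2 + 2*q + 1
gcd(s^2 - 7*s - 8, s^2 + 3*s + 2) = s + 1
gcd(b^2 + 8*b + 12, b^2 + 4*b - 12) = b + 6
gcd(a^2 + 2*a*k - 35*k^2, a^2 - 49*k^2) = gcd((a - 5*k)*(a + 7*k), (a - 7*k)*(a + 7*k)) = a + 7*k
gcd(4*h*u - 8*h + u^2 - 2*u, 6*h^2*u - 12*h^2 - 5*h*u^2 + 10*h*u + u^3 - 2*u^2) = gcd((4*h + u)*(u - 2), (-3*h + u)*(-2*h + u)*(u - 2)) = u - 2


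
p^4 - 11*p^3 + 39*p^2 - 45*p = p*(p - 5)*(p - 3)^2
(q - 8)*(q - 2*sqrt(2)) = q^2 - 8*q - 2*sqrt(2)*q + 16*sqrt(2)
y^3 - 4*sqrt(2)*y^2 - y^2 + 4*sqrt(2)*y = y*(y - 1)*(y - 4*sqrt(2))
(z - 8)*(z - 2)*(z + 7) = z^3 - 3*z^2 - 54*z + 112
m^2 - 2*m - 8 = (m - 4)*(m + 2)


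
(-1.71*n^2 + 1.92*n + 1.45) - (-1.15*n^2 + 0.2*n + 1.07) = -0.56*n^2 + 1.72*n + 0.38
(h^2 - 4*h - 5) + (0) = h^2 - 4*h - 5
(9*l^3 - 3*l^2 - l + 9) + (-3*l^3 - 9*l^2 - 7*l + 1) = 6*l^3 - 12*l^2 - 8*l + 10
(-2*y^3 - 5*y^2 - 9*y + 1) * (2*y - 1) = -4*y^4 - 8*y^3 - 13*y^2 + 11*y - 1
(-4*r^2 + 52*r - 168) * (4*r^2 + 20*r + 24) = -16*r^4 + 128*r^3 + 272*r^2 - 2112*r - 4032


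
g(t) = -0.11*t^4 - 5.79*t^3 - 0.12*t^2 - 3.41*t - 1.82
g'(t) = -0.44*t^3 - 17.37*t^2 - 0.24*t - 3.41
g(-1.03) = 7.77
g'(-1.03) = -21.11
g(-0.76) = 3.21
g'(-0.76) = -13.07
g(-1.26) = 13.59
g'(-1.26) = -29.80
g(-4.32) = 439.16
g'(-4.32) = -291.07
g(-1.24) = 13.00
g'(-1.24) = -28.98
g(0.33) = -3.17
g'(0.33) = -5.40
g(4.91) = -770.75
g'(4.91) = -475.43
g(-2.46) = 88.01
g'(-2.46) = -101.39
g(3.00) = -178.37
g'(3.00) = -172.34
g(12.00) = -12346.10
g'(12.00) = -3267.89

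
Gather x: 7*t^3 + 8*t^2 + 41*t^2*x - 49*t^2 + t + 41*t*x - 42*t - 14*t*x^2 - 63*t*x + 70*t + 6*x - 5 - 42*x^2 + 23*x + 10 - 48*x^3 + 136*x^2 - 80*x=7*t^3 - 41*t^2 + 29*t - 48*x^3 + x^2*(94 - 14*t) + x*(41*t^2 - 22*t - 51) + 5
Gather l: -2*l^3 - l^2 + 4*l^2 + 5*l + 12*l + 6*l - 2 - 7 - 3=-2*l^3 + 3*l^2 + 23*l - 12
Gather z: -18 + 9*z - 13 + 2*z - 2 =11*z - 33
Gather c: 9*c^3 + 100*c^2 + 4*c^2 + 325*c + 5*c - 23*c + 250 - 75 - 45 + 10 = 9*c^3 + 104*c^2 + 307*c + 140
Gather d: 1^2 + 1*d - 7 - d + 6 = 0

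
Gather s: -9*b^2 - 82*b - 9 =-9*b^2 - 82*b - 9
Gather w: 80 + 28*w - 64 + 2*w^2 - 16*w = 2*w^2 + 12*w + 16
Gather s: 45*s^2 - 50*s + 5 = 45*s^2 - 50*s + 5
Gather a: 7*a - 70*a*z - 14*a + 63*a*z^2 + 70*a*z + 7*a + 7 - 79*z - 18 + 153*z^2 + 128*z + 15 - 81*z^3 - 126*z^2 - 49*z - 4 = 63*a*z^2 - 81*z^3 + 27*z^2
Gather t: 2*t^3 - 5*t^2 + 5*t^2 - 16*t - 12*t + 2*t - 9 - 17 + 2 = 2*t^3 - 26*t - 24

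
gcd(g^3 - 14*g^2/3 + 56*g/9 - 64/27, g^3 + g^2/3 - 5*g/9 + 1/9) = 1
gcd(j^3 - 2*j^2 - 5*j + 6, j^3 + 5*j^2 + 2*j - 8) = j^2 + j - 2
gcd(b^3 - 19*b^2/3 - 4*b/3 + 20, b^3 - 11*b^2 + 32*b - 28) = b - 2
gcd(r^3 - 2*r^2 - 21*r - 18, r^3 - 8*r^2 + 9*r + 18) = r^2 - 5*r - 6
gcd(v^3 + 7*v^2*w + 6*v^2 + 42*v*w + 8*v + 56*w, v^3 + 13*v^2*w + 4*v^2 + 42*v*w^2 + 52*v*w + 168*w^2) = v^2 + 7*v*w + 4*v + 28*w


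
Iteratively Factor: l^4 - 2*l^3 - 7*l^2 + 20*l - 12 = (l + 3)*(l^3 - 5*l^2 + 8*l - 4) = (l - 1)*(l + 3)*(l^2 - 4*l + 4) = (l - 2)*(l - 1)*(l + 3)*(l - 2)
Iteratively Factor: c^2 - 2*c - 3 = (c - 3)*(c + 1)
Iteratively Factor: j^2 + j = (j)*(j + 1)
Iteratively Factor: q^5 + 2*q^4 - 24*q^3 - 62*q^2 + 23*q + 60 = (q + 4)*(q^4 - 2*q^3 - 16*q^2 + 2*q + 15) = (q - 5)*(q + 4)*(q^3 + 3*q^2 - q - 3) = (q - 5)*(q + 1)*(q + 4)*(q^2 + 2*q - 3) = (q - 5)*(q - 1)*(q + 1)*(q + 4)*(q + 3)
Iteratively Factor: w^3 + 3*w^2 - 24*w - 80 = (w - 5)*(w^2 + 8*w + 16) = (w - 5)*(w + 4)*(w + 4)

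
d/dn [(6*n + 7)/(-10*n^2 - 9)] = 2*(30*n^2 + 70*n - 27)/(100*n^4 + 180*n^2 + 81)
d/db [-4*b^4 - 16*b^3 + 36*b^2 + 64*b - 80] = -16*b^3 - 48*b^2 + 72*b + 64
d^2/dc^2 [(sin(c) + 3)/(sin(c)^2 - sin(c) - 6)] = (sin(c)^5 + 13*sin(c)^4 + 25*sin(c)^3 + 51*sin(c)^2 - 30)/(sin(c) + cos(c)^2 + 5)^3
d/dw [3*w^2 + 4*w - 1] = 6*w + 4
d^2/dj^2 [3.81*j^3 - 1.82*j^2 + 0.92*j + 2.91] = 22.86*j - 3.64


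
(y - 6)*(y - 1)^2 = y^3 - 8*y^2 + 13*y - 6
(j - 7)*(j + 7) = j^2 - 49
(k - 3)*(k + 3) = k^2 - 9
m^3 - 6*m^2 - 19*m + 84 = (m - 7)*(m - 3)*(m + 4)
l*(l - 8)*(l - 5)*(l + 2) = l^4 - 11*l^3 + 14*l^2 + 80*l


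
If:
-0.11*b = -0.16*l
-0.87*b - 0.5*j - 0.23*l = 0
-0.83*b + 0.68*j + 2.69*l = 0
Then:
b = 0.00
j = 0.00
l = 0.00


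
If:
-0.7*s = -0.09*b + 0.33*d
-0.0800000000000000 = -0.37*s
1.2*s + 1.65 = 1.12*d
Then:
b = 7.93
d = 1.70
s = 0.22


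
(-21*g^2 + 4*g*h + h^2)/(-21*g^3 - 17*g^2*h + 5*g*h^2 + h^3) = 1/(g + h)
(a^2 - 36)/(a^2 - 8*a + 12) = (a + 6)/(a - 2)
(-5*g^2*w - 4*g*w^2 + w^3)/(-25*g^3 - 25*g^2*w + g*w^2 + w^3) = w/(5*g + w)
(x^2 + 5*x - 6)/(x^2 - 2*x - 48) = (x - 1)/(x - 8)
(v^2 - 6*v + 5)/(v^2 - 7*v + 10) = (v - 1)/(v - 2)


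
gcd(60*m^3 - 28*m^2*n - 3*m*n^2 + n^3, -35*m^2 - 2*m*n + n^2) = 5*m + n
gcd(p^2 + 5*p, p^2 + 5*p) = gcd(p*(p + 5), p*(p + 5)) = p^2 + 5*p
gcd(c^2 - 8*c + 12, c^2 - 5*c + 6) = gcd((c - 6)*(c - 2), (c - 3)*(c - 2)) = c - 2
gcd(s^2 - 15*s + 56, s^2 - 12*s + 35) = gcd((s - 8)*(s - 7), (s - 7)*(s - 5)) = s - 7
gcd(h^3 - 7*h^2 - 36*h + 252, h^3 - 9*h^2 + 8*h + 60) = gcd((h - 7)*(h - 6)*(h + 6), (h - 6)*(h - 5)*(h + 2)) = h - 6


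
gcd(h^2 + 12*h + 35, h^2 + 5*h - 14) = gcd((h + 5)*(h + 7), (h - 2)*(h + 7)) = h + 7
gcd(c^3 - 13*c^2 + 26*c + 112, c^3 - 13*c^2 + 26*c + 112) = c^3 - 13*c^2 + 26*c + 112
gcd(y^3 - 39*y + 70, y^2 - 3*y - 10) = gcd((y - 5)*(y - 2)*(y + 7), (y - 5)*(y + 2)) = y - 5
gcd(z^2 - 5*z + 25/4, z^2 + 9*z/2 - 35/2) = z - 5/2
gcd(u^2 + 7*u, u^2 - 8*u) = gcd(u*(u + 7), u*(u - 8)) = u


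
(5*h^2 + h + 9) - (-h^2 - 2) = 6*h^2 + h + 11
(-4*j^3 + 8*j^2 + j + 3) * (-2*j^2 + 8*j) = 8*j^5 - 48*j^4 + 62*j^3 + 2*j^2 + 24*j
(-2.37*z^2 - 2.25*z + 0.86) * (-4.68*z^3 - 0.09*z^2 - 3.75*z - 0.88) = 11.0916*z^5 + 10.7433*z^4 + 5.0652*z^3 + 10.4457*z^2 - 1.245*z - 0.7568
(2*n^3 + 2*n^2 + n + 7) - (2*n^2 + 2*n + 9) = 2*n^3 - n - 2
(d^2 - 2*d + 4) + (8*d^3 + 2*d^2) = 8*d^3 + 3*d^2 - 2*d + 4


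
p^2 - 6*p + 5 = (p - 5)*(p - 1)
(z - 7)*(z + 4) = z^2 - 3*z - 28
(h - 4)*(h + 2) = h^2 - 2*h - 8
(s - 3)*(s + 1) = s^2 - 2*s - 3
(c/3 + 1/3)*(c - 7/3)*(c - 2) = c^3/3 - 10*c^2/9 + c/9 + 14/9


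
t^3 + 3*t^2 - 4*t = t*(t - 1)*(t + 4)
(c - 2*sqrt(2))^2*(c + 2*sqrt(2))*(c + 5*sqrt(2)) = c^4 + 3*sqrt(2)*c^3 - 28*c^2 - 24*sqrt(2)*c + 160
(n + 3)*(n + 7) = n^2 + 10*n + 21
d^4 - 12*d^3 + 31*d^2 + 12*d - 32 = (d - 8)*(d - 4)*(d - 1)*(d + 1)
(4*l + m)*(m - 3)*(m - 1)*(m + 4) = 4*l*m^3 - 52*l*m + 48*l + m^4 - 13*m^2 + 12*m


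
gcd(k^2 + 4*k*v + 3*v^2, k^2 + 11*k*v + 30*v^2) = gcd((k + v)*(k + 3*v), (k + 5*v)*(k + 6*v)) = 1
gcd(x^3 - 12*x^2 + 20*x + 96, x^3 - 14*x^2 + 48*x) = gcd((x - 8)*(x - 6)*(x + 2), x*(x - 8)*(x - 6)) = x^2 - 14*x + 48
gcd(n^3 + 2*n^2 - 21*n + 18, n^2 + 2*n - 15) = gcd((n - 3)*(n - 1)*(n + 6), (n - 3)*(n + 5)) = n - 3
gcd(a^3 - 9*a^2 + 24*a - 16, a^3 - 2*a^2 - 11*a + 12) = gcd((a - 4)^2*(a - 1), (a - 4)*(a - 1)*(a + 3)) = a^2 - 5*a + 4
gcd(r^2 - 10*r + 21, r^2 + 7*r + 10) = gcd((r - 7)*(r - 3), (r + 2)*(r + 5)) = 1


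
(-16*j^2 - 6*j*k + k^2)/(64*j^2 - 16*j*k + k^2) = (-2*j - k)/(8*j - k)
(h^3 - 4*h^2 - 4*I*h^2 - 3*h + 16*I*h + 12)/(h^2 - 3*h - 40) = (h^3 - 4*h^2*(1 + I) + h*(-3 + 16*I) + 12)/(h^2 - 3*h - 40)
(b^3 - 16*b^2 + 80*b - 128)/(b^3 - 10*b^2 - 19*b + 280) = (b^2 - 8*b + 16)/(b^2 - 2*b - 35)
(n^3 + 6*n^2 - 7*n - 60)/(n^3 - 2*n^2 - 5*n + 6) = (n^2 + 9*n + 20)/(n^2 + n - 2)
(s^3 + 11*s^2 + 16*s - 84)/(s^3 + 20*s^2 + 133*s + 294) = (s - 2)/(s + 7)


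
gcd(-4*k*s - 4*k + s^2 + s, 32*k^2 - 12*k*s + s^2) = -4*k + s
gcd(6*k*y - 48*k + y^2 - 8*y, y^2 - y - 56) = y - 8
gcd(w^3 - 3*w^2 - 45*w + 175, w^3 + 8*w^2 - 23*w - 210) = w^2 + 2*w - 35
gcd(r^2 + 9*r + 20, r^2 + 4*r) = r + 4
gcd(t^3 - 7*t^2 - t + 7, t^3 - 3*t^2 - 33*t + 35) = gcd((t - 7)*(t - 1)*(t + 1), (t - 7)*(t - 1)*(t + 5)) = t^2 - 8*t + 7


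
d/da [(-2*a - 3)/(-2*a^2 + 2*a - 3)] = 4*(-a^2 - 3*a + 3)/(4*a^4 - 8*a^3 + 16*a^2 - 12*a + 9)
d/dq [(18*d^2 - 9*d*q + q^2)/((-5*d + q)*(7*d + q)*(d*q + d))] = ((5*d - q)*(7*d + q)*(9*d - 2*q)*(q + 1) + (5*d - q)*(7*d + q)*(18*d^2 - 9*d*q + q^2) + (5*d - q)*(q + 1)*(18*d^2 - 9*d*q + q^2) + (7*d + q)*(q + 1)*(-18*d^2 + 9*d*q - q^2))/(d*(5*d - q)^2*(7*d + q)^2*(q + 1)^2)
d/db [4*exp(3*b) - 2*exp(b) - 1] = (12*exp(2*b) - 2)*exp(b)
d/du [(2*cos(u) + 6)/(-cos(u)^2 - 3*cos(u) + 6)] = 2*(sin(u)^2 - 6*cos(u) - 16)*sin(u)/(cos(u)^2 + 3*cos(u) - 6)^2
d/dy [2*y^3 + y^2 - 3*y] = 6*y^2 + 2*y - 3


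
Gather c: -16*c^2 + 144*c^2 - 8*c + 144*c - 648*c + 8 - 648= 128*c^2 - 512*c - 640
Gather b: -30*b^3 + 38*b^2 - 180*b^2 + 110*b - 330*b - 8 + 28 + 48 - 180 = -30*b^3 - 142*b^2 - 220*b - 112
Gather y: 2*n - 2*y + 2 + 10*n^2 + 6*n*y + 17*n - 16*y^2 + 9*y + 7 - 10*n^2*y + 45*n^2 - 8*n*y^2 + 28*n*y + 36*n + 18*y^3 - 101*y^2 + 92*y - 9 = 55*n^2 + 55*n + 18*y^3 + y^2*(-8*n - 117) + y*(-10*n^2 + 34*n + 99)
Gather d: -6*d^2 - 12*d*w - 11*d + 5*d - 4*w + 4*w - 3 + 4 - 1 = -6*d^2 + d*(-12*w - 6)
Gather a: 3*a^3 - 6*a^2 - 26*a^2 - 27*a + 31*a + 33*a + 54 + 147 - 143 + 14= 3*a^3 - 32*a^2 + 37*a + 72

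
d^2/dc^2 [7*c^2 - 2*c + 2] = 14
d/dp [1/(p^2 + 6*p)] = 2*(-p - 3)/(p^2*(p + 6)^2)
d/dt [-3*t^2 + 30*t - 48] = 30 - 6*t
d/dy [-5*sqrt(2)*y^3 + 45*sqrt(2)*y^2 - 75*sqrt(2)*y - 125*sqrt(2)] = 15*sqrt(2)*(-y^2 + 6*y - 5)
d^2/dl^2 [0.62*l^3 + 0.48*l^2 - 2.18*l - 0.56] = 3.72*l + 0.96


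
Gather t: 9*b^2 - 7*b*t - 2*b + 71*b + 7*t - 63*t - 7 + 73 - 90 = 9*b^2 + 69*b + t*(-7*b - 56) - 24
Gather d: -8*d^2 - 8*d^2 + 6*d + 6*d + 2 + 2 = -16*d^2 + 12*d + 4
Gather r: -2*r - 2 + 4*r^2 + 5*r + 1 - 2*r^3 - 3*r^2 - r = -2*r^3 + r^2 + 2*r - 1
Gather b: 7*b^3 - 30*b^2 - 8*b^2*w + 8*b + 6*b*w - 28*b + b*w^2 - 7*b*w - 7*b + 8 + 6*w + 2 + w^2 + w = 7*b^3 + b^2*(-8*w - 30) + b*(w^2 - w - 27) + w^2 + 7*w + 10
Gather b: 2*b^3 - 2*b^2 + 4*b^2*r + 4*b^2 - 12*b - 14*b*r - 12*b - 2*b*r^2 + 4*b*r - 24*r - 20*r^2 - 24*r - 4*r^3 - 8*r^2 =2*b^3 + b^2*(4*r + 2) + b*(-2*r^2 - 10*r - 24) - 4*r^3 - 28*r^2 - 48*r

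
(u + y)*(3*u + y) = 3*u^2 + 4*u*y + y^2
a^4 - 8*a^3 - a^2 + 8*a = a*(a - 8)*(a - 1)*(a + 1)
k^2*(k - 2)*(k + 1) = k^4 - k^3 - 2*k^2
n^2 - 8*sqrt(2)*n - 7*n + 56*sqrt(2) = (n - 7)*(n - 8*sqrt(2))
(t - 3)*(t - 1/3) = t^2 - 10*t/3 + 1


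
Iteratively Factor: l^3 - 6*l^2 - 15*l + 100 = (l - 5)*(l^2 - l - 20) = (l - 5)*(l + 4)*(l - 5)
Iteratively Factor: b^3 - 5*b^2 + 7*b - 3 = (b - 1)*(b^2 - 4*b + 3) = (b - 3)*(b - 1)*(b - 1)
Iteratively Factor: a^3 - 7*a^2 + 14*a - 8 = (a - 4)*(a^2 - 3*a + 2) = (a - 4)*(a - 2)*(a - 1)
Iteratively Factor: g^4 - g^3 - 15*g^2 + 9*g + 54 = (g + 2)*(g^3 - 3*g^2 - 9*g + 27) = (g - 3)*(g + 2)*(g^2 - 9) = (g - 3)*(g + 2)*(g + 3)*(g - 3)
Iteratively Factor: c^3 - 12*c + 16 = (c - 2)*(c^2 + 2*c - 8) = (c - 2)^2*(c + 4)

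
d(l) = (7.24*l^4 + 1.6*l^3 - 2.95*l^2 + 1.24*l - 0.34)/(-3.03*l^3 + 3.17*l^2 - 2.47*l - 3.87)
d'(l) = (9.09*l^2 - 6.34*l + 2.47)*(7.24*l^4 + 1.6*l^3 - 2.95*l^2 + 1.24*l - 0.34)/(-3.03*l^3 + 3.17*l^2 - 2.47*l - 3.87)^2 + (28.96*l^3 + 4.8*l^2 - 5.9*l + 1.24)/(-3.03*l^3 + 3.17*l^2 - 2.47*l - 3.87)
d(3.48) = -10.78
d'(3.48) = -2.79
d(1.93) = -5.54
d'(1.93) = -4.44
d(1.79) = -4.89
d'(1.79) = -4.71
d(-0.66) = -125.74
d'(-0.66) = -109802.37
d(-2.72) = 3.88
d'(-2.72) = -2.21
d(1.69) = -4.41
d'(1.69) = -4.89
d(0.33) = 0.02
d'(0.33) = -0.20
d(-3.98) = 6.73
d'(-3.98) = -2.30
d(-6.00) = 11.45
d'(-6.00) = -2.36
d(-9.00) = 18.55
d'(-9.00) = -2.38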